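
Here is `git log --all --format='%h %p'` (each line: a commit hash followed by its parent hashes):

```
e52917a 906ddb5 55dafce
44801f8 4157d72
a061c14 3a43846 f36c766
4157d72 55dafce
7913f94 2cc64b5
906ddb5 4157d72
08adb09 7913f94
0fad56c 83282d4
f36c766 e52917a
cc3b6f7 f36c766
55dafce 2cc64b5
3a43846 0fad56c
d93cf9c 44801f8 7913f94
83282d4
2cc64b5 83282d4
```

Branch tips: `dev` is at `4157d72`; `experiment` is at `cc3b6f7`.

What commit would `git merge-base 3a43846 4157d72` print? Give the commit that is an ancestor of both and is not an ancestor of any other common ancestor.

83282d4

Ancestors of 3a43846: {0fad56c, 3a43846, 83282d4}.
Ancestors of 4157d72: {2cc64b5, 4157d72, 55dafce, 83282d4}.
Common ancestors: {83282d4}.
The only common ancestor is 83282d4, so it is the merge base.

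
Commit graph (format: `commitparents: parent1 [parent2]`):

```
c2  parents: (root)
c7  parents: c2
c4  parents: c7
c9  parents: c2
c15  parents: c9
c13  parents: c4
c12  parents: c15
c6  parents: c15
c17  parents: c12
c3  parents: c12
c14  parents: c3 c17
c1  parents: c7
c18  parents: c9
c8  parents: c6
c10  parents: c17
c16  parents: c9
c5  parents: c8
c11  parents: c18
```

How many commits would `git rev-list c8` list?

5

Walking parent pointers from c8: reachable set = {c15, c2, c6, c8, c9}.
That is 5 commits.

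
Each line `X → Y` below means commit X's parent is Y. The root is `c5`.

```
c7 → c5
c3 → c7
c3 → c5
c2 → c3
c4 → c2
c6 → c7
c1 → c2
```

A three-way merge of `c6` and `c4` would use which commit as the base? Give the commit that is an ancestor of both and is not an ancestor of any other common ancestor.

Ancestors of c6: {c5, c6, c7}.
Ancestors of c4: {c2, c3, c4, c5, c7}.
Common ancestors: {c5, c7}.
Among these, c7 is not an ancestor of any other common ancestor — it is the merge base.

c7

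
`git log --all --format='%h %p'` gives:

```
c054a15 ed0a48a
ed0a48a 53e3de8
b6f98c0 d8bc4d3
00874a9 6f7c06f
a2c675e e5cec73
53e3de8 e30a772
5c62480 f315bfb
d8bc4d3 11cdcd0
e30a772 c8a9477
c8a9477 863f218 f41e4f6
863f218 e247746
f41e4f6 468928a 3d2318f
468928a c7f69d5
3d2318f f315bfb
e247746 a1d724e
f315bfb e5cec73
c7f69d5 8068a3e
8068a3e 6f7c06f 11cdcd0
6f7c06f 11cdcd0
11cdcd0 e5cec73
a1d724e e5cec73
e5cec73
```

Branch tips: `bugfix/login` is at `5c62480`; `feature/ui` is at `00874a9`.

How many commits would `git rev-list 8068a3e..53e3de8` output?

11

Reachable from 53e3de8: {11cdcd0, 3d2318f, 468928a, 53e3de8, 6f7c06f, 8068a3e, 863f218, a1d724e, c7f69d5, c8a9477, e247746, e30a772, e5cec73, f315bfb, f41e4f6}.
Reachable from 8068a3e: {11cdcd0, 6f7c06f, 8068a3e, e5cec73}.
In 53e3de8's history but not 8068a3e's: {3d2318f, 468928a, 53e3de8, 863f218, a1d724e, c7f69d5, c8a9477, e247746, e30a772, f315bfb, f41e4f6} — 11 commits.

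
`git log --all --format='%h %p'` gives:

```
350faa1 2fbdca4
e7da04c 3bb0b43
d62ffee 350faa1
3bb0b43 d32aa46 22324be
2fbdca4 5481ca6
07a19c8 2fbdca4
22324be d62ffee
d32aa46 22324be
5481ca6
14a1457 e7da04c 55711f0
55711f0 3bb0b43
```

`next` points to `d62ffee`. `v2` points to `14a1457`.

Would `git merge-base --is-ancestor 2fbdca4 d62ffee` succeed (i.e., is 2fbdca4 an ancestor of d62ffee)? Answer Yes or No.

Ancestors of d62ffee (commits reachable by following parents): {2fbdca4, 350faa1, 5481ca6, d62ffee}.
2fbdca4 is in that set, so it is an ancestor of d62ffee.

Yes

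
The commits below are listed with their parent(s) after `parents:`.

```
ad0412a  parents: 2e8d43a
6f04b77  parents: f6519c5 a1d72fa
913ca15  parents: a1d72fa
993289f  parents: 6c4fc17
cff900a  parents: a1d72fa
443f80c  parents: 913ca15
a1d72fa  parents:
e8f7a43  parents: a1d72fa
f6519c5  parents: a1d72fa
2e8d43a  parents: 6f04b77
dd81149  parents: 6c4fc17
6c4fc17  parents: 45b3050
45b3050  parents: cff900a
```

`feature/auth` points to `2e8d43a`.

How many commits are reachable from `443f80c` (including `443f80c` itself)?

Walking parent pointers from 443f80c: reachable set = {443f80c, 913ca15, a1d72fa}.
That is 3 commits.

3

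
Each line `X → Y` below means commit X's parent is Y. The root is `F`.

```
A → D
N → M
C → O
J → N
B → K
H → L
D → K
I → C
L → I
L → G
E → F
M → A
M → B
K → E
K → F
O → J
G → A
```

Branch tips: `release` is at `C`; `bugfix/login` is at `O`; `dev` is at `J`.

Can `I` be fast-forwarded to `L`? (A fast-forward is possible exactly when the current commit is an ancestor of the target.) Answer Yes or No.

Yes

A fast-forward from I to L is possible iff I is an ancestor of L.
Ancestors of L: {A, B, C, D, E, F, G, I, J, K, L, M, N, O}.
I is among them, so fast-forward is possible.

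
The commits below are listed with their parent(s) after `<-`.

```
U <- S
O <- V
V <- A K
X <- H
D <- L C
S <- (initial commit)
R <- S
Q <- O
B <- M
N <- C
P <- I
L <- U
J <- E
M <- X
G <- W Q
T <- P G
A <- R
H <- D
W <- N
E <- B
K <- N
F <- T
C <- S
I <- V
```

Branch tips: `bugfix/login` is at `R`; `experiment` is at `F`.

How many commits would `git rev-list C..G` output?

Reachable from G: {A, C, G, K, N, O, Q, R, S, V, W}.
Reachable from C: {C, S}.
In G's history but not C's: {A, G, K, N, O, Q, R, V, W} — 9 commits.

9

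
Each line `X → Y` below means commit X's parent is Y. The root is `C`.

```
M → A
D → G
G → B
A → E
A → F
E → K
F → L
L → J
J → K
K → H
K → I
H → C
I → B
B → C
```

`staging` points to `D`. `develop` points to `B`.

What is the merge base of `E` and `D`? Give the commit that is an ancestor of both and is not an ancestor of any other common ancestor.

Ancestors of E: {B, C, E, H, I, K}.
Ancestors of D: {B, C, D, G}.
Common ancestors: {B, C}.
Among these, B is not an ancestor of any other common ancestor — it is the merge base.

B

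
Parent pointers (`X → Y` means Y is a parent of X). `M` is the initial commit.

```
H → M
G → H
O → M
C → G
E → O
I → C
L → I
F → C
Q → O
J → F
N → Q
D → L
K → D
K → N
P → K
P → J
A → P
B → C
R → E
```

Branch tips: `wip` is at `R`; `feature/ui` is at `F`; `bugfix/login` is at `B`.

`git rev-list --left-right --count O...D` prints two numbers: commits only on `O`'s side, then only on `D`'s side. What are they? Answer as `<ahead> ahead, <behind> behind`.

1 ahead, 6 behind

Reachable from O: {M, O}.
Reachable from D: {C, D, G, H, I, L, M}.
Only in O's history (ahead): {O} — 1.
Only in D's history (behind): {C, D, G, H, I, L} — 6.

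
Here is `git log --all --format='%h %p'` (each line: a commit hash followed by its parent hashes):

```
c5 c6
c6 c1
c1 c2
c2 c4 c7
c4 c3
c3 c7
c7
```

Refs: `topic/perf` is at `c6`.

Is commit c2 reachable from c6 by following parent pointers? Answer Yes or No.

Yes

Ancestors of c6 (commits reachable by following parents): {c1, c2, c3, c4, c6, c7}.
c2 is in that set, so it is an ancestor of c6.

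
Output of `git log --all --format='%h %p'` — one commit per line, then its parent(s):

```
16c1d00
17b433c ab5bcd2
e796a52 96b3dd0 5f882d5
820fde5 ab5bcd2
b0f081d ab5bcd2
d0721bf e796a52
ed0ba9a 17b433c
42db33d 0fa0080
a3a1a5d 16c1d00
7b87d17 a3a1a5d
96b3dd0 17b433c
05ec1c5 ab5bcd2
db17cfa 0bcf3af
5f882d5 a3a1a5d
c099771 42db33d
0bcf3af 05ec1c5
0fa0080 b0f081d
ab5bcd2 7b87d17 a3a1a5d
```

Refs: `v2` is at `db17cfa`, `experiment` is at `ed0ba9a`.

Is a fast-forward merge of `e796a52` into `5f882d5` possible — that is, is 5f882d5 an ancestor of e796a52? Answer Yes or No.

A fast-forward from 5f882d5 to e796a52 is possible iff 5f882d5 is an ancestor of e796a52.
Ancestors of e796a52: {16c1d00, 17b433c, 5f882d5, 7b87d17, 96b3dd0, a3a1a5d, ab5bcd2, e796a52}.
5f882d5 is among them, so fast-forward is possible.

Yes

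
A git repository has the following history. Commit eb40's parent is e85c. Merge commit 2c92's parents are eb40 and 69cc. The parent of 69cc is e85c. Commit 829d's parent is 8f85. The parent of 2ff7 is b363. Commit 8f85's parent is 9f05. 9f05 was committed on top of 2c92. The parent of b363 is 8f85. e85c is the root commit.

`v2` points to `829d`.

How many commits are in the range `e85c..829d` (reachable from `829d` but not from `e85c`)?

6

Reachable from 829d: {2c92, 69cc, 829d, 8f85, 9f05, e85c, eb40}.
Reachable from e85c: {e85c}.
In 829d's history but not e85c's: {2c92, 69cc, 829d, 8f85, 9f05, eb40} — 6 commits.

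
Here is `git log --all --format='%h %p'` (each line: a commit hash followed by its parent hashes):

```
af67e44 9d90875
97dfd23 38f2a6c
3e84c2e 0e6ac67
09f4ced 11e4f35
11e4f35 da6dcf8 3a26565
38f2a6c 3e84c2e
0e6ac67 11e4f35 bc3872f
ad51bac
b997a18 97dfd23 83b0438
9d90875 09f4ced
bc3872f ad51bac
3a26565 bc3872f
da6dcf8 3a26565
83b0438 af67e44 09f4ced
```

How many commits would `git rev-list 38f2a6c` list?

Walking parent pointers from 38f2a6c: reachable set = {0e6ac67, 11e4f35, 38f2a6c, 3a26565, 3e84c2e, ad51bac, bc3872f, da6dcf8}.
That is 8 commits.

8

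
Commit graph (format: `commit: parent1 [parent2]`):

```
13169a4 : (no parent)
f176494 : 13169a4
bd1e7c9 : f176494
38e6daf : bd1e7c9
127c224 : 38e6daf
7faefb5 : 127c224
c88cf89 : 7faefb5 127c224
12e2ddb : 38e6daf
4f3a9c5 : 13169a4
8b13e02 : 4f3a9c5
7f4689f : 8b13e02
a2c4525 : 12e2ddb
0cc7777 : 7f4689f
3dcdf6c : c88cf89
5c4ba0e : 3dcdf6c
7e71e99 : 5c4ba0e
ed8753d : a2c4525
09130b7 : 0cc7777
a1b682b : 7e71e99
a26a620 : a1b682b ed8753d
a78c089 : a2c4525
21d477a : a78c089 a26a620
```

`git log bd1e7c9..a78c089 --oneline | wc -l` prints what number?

4

Reachable from a78c089: {12e2ddb, 13169a4, 38e6daf, a2c4525, a78c089, bd1e7c9, f176494}.
Reachable from bd1e7c9: {13169a4, bd1e7c9, f176494}.
In a78c089's history but not bd1e7c9's: {12e2ddb, 38e6daf, a2c4525, a78c089} — 4 commits.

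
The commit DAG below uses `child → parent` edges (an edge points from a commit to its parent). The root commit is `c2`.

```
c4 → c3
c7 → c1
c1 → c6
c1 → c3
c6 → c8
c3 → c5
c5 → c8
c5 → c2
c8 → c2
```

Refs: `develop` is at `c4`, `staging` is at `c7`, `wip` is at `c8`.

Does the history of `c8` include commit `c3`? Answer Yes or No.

Ancestors of c8: {c2, c8}.
c3 is not in that set, so it is not an ancestor of c8.

No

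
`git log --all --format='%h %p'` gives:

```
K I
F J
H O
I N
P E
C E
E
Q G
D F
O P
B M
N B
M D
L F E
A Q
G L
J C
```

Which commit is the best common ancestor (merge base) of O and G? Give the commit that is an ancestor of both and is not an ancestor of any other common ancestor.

E

Ancestors of O: {E, O, P}.
Ancestors of G: {C, E, F, G, J, L}.
Common ancestors: {E}.
The only common ancestor is E, so it is the merge base.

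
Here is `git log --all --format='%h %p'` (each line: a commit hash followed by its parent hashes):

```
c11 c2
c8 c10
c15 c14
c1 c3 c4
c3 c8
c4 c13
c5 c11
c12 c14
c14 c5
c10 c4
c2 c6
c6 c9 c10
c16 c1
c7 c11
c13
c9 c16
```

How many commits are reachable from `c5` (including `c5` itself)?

Walking parent pointers from c5: reachable set = {c1, c10, c11, c13, c16, c2, c3, c4, c5, c6, c8, c9}.
That is 12 commits.

12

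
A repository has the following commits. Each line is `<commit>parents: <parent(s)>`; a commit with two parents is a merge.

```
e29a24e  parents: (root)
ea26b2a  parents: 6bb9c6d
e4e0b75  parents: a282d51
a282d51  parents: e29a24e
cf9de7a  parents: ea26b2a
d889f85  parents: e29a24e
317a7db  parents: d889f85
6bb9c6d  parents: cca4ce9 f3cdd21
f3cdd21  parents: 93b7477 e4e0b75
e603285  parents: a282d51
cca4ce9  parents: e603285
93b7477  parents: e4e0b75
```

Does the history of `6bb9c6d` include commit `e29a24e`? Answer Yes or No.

Yes

Ancestors of 6bb9c6d (commits reachable by following parents): {6bb9c6d, 93b7477, a282d51, cca4ce9, e29a24e, e4e0b75, e603285, f3cdd21}.
e29a24e is in that set, so it is an ancestor of 6bb9c6d.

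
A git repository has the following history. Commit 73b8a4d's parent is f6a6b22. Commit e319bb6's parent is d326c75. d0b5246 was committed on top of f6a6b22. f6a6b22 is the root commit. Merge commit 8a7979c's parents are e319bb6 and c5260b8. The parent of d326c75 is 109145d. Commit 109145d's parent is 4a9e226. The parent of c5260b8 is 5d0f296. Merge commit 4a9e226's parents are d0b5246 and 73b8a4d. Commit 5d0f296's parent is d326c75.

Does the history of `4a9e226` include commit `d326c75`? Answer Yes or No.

No

Ancestors of 4a9e226: {4a9e226, 73b8a4d, d0b5246, f6a6b22}.
d326c75 is not in that set, so it is not an ancestor of 4a9e226.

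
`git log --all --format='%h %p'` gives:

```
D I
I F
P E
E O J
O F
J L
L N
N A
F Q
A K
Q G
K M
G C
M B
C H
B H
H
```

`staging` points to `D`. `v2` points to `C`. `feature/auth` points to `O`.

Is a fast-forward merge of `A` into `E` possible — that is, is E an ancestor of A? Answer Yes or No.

A fast-forward from E to A is possible iff E is an ancestor of A.
Ancestors of A: {A, B, H, K, M}.
E is not among them, so fast-forward is not possible.

No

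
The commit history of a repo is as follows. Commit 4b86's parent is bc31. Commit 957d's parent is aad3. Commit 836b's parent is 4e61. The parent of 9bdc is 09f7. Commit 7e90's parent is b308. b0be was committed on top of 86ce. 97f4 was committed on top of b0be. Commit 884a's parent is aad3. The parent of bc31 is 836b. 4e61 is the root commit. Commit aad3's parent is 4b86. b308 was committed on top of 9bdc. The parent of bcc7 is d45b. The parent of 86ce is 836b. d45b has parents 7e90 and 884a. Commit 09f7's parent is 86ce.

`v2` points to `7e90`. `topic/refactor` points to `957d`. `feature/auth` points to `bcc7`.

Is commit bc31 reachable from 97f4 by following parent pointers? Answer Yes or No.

No

Ancestors of 97f4: {4e61, 836b, 86ce, 97f4, b0be}.
bc31 is not in that set, so it is not an ancestor of 97f4.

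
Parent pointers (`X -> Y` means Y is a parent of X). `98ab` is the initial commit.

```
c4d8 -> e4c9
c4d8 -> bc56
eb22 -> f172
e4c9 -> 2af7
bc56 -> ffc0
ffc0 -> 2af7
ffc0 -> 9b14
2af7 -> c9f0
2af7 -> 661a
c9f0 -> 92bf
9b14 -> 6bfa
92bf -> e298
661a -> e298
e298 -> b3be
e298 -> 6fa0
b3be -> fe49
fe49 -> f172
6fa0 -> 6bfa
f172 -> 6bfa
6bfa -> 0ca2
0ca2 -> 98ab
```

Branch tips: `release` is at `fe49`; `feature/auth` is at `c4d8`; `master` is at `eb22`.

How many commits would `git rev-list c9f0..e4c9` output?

3

Reachable from e4c9: {0ca2, 2af7, 661a, 6bfa, 6fa0, 92bf, 98ab, b3be, c9f0, e298, e4c9, f172, fe49}.
Reachable from c9f0: {0ca2, 6bfa, 6fa0, 92bf, 98ab, b3be, c9f0, e298, f172, fe49}.
In e4c9's history but not c9f0's: {2af7, 661a, e4c9} — 3 commits.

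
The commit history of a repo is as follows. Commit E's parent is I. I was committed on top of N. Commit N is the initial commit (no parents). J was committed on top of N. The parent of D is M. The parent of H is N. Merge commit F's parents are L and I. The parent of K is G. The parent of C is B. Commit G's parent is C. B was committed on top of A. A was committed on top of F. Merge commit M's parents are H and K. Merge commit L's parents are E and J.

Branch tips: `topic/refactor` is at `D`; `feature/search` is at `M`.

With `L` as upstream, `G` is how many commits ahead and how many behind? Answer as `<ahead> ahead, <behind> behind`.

5 ahead, 0 behind

Reachable from G: {A, B, C, E, F, G, I, J, L, N}.
Reachable from L: {E, I, J, L, N}.
Only in G's history (ahead): {A, B, C, F, G} — 5.
Only in L's history (behind): {} — 0.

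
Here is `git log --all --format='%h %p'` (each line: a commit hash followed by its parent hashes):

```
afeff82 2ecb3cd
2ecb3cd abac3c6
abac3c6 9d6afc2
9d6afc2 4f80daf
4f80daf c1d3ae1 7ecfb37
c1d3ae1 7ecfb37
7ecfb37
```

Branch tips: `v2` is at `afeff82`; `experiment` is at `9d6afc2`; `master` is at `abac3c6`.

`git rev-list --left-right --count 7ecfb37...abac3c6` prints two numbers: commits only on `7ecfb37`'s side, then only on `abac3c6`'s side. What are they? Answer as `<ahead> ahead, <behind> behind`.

Reachable from 7ecfb37: {7ecfb37}.
Reachable from abac3c6: {4f80daf, 7ecfb37, 9d6afc2, abac3c6, c1d3ae1}.
Only in 7ecfb37's history (ahead): {} — 0.
Only in abac3c6's history (behind): {4f80daf, 9d6afc2, abac3c6, c1d3ae1} — 4.

0 ahead, 4 behind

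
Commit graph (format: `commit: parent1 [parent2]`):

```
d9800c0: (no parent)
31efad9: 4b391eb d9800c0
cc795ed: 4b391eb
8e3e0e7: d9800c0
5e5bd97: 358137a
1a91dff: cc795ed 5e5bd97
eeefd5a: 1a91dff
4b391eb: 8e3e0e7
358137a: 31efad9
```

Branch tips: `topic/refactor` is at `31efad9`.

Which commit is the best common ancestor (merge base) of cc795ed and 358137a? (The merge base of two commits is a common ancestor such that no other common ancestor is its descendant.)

Ancestors of cc795ed: {4b391eb, 8e3e0e7, cc795ed, d9800c0}.
Ancestors of 358137a: {31efad9, 358137a, 4b391eb, 8e3e0e7, d9800c0}.
Common ancestors: {4b391eb, 8e3e0e7, d9800c0}.
Among these, 4b391eb is not an ancestor of any other common ancestor — it is the merge base.

4b391eb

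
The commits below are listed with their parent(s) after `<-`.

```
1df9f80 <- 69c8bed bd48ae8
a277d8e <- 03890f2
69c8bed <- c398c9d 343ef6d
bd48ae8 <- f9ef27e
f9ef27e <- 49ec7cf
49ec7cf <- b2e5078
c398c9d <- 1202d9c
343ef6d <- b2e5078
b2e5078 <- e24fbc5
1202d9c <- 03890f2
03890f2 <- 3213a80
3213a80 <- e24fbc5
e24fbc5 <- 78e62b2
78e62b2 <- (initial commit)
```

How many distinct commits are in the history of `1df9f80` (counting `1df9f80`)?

Walking parent pointers from 1df9f80: reachable set = {03890f2, 1202d9c, 1df9f80, 3213a80, 343ef6d, 49ec7cf, 69c8bed, 78e62b2, b2e5078, bd48ae8, c398c9d, e24fbc5, f9ef27e}.
That is 13 commits.

13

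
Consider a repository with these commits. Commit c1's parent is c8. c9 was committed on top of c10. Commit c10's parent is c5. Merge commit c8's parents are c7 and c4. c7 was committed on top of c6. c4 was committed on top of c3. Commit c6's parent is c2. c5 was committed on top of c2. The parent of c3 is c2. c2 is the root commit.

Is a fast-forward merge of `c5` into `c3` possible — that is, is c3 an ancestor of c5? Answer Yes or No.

No

A fast-forward from c3 to c5 is possible iff c3 is an ancestor of c5.
Ancestors of c5: {c2, c5}.
c3 is not among them, so fast-forward is not possible.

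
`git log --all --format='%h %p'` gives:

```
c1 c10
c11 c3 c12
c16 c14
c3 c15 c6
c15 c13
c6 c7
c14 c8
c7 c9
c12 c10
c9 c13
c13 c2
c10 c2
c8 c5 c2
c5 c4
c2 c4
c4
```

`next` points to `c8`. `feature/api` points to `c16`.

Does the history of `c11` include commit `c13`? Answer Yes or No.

Yes

Ancestors of c11 (commits reachable by following parents): {c10, c11, c12, c13, c15, c2, c3, c4, c6, c7, c9}.
c13 is in that set, so it is an ancestor of c11.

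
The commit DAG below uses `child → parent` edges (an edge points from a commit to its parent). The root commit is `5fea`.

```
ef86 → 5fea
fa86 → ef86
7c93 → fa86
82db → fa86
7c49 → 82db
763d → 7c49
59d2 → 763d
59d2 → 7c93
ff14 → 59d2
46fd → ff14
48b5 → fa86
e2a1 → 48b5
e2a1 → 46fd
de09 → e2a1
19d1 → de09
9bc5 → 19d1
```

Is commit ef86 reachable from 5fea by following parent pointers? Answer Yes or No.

No

Ancestors of 5fea: {5fea}.
ef86 is not in that set, so it is not an ancestor of 5fea.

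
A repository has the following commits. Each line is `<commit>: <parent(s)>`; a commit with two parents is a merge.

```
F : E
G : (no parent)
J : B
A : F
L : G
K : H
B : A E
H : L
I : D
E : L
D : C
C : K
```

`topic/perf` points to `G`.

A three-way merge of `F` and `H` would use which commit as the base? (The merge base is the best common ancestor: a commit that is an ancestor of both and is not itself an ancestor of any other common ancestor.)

L

Ancestors of F: {E, F, G, L}.
Ancestors of H: {G, H, L}.
Common ancestors: {G, L}.
Among these, L is not an ancestor of any other common ancestor — it is the merge base.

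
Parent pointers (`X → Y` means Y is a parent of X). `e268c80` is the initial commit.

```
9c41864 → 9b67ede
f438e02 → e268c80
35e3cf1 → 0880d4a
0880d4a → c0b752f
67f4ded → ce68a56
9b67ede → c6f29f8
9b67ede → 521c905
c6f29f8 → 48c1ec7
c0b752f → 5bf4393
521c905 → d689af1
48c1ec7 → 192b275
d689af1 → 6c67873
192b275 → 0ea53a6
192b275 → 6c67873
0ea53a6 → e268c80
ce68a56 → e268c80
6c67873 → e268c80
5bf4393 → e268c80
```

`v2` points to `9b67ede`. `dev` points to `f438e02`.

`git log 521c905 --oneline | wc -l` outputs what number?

Walking parent pointers from 521c905: reachable set = {521c905, 6c67873, d689af1, e268c80}.
That is 4 commits.

4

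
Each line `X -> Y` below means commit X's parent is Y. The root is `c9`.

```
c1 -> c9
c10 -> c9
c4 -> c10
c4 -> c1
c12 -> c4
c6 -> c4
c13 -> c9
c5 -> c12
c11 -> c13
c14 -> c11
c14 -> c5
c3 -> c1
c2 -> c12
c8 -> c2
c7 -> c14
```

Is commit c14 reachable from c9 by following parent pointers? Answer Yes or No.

Ancestors of c9: {c9}.
c14 is not in that set, so it is not an ancestor of c9.

No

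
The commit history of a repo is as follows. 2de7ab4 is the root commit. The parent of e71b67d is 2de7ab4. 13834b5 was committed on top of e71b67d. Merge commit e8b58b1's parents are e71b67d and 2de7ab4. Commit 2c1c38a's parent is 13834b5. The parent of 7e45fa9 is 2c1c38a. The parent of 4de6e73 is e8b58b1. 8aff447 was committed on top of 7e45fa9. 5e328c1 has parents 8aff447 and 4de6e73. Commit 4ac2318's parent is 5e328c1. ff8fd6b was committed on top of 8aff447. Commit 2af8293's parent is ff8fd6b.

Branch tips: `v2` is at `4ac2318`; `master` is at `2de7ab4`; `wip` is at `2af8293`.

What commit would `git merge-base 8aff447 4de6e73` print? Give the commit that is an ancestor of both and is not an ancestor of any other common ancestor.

Ancestors of 8aff447: {13834b5, 2c1c38a, 2de7ab4, 7e45fa9, 8aff447, e71b67d}.
Ancestors of 4de6e73: {2de7ab4, 4de6e73, e71b67d, e8b58b1}.
Common ancestors: {2de7ab4, e71b67d}.
Among these, e71b67d is not an ancestor of any other common ancestor — it is the merge base.

e71b67d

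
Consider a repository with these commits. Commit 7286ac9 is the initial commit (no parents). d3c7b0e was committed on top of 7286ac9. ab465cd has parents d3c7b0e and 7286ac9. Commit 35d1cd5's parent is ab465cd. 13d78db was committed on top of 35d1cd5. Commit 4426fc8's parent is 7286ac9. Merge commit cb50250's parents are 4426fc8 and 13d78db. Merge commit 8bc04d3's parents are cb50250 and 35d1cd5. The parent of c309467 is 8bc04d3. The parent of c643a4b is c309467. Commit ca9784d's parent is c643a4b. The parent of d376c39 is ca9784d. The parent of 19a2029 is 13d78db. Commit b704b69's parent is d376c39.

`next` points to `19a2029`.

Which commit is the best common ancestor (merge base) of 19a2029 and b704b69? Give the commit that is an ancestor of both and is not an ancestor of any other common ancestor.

Ancestors of 19a2029: {13d78db, 19a2029, 35d1cd5, 7286ac9, ab465cd, d3c7b0e}.
Ancestors of b704b69: {13d78db, 35d1cd5, 4426fc8, 7286ac9, 8bc04d3, ab465cd, b704b69, c309467, c643a4b, ca9784d, cb50250, d376c39, d3c7b0e}.
Common ancestors: {13d78db, 35d1cd5, 7286ac9, ab465cd, d3c7b0e}.
Among these, 13d78db is not an ancestor of any other common ancestor — it is the merge base.

13d78db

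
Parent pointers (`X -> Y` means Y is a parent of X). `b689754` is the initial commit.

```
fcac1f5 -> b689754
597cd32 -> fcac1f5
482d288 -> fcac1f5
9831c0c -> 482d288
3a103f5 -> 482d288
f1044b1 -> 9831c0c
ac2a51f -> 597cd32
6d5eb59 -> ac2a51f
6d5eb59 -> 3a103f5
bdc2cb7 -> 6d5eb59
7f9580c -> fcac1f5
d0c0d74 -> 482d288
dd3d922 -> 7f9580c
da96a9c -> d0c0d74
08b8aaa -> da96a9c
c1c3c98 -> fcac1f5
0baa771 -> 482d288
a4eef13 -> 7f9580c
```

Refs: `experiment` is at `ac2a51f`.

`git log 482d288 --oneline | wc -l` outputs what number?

3

Walking parent pointers from 482d288: reachable set = {482d288, b689754, fcac1f5}.
That is 3 commits.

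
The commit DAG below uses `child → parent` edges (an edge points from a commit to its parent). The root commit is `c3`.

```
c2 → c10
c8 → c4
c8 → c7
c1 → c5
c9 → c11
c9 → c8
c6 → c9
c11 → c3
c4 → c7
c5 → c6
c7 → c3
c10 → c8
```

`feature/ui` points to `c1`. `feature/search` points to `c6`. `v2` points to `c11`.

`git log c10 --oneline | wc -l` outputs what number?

5

Walking parent pointers from c10: reachable set = {c10, c3, c4, c7, c8}.
That is 5 commits.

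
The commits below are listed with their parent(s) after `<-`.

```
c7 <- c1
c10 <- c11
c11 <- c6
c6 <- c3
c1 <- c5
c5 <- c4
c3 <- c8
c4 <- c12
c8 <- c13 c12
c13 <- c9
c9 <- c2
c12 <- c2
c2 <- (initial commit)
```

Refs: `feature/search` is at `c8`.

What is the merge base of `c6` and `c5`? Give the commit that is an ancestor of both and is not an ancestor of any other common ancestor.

Ancestors of c6: {c12, c13, c2, c3, c6, c8, c9}.
Ancestors of c5: {c12, c2, c4, c5}.
Common ancestors: {c12, c2}.
Among these, c12 is not an ancestor of any other common ancestor — it is the merge base.

c12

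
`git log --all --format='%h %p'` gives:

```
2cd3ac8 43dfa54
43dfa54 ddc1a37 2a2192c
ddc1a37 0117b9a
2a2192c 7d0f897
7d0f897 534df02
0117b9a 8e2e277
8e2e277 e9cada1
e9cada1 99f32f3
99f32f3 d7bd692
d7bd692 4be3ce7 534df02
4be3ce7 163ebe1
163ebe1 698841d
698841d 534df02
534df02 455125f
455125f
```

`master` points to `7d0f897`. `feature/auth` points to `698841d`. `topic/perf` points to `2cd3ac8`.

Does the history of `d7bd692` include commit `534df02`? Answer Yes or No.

Ancestors of d7bd692 (commits reachable by following parents): {163ebe1, 455125f, 4be3ce7, 534df02, 698841d, d7bd692}.
534df02 is in that set, so it is an ancestor of d7bd692.

Yes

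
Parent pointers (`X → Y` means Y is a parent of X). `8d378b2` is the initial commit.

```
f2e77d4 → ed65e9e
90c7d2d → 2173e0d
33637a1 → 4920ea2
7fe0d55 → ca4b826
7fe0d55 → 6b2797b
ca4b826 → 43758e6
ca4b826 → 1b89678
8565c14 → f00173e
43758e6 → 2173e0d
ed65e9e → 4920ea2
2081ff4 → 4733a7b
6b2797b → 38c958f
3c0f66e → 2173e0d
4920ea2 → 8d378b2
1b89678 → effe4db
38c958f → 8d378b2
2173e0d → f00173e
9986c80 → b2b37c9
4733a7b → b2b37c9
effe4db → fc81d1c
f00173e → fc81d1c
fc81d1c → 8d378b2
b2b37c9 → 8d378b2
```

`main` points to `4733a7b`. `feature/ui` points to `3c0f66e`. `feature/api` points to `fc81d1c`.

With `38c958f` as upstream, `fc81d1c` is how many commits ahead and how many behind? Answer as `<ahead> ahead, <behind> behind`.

1 ahead, 1 behind

Reachable from fc81d1c: {8d378b2, fc81d1c}.
Reachable from 38c958f: {38c958f, 8d378b2}.
Only in fc81d1c's history (ahead): {fc81d1c} — 1.
Only in 38c958f's history (behind): {38c958f} — 1.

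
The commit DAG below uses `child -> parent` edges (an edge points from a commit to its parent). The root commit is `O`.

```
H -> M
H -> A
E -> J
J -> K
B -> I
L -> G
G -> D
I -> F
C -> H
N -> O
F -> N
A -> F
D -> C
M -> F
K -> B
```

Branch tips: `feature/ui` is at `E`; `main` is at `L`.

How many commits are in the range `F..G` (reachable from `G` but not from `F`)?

Reachable from G: {A, C, D, F, G, H, M, N, O}.
Reachable from F: {F, N, O}.
In G's history but not F's: {A, C, D, G, H, M} — 6 commits.

6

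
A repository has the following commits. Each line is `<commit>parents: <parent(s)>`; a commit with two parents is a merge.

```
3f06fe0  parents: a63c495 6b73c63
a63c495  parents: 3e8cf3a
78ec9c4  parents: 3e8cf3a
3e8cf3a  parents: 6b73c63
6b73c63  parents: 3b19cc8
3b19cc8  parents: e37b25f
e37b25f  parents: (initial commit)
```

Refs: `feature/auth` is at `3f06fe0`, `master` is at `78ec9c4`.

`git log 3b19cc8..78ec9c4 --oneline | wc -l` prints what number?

Reachable from 78ec9c4: {3b19cc8, 3e8cf3a, 6b73c63, 78ec9c4, e37b25f}.
Reachable from 3b19cc8: {3b19cc8, e37b25f}.
In 78ec9c4's history but not 3b19cc8's: {3e8cf3a, 6b73c63, 78ec9c4} — 3 commits.

3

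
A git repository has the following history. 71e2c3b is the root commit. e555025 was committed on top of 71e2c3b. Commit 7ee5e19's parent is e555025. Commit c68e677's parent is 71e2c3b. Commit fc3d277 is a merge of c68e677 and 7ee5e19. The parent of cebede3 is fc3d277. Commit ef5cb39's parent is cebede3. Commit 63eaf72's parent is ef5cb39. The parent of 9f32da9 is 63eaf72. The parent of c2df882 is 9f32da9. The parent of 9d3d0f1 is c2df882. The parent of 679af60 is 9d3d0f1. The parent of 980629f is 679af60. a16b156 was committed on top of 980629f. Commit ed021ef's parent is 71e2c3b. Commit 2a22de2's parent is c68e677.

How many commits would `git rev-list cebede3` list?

Walking parent pointers from cebede3: reachable set = {71e2c3b, 7ee5e19, c68e677, cebede3, e555025, fc3d277}.
That is 6 commits.

6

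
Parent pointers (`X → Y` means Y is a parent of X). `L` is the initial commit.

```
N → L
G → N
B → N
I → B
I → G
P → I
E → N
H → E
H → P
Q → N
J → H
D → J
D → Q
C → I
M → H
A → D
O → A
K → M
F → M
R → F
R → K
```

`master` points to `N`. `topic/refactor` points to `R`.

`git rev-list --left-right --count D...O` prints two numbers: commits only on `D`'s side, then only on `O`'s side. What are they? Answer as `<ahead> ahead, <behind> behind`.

Reachable from D: {B, D, E, G, H, I, J, L, N, P, Q}.
Reachable from O: {A, B, D, E, G, H, I, J, L, N, O, P, Q}.
Only in D's history (ahead): {} — 0.
Only in O's history (behind): {A, O} — 2.

0 ahead, 2 behind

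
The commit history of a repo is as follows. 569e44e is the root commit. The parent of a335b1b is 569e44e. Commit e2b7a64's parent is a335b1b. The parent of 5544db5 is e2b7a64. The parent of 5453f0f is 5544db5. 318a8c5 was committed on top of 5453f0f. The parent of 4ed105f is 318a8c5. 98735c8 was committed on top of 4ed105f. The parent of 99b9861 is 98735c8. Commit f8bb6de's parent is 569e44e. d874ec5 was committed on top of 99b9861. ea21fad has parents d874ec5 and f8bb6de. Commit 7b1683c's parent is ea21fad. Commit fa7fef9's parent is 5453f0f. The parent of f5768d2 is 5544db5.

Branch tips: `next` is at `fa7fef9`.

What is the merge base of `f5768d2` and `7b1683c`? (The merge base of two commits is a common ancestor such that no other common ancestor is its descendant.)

Ancestors of f5768d2: {5544db5, 569e44e, a335b1b, e2b7a64, f5768d2}.
Ancestors of 7b1683c: {318a8c5, 4ed105f, 5453f0f, 5544db5, 569e44e, 7b1683c, 98735c8, 99b9861, a335b1b, d874ec5, e2b7a64, ea21fad, f8bb6de}.
Common ancestors: {5544db5, 569e44e, a335b1b, e2b7a64}.
Among these, 5544db5 is not an ancestor of any other common ancestor — it is the merge base.

5544db5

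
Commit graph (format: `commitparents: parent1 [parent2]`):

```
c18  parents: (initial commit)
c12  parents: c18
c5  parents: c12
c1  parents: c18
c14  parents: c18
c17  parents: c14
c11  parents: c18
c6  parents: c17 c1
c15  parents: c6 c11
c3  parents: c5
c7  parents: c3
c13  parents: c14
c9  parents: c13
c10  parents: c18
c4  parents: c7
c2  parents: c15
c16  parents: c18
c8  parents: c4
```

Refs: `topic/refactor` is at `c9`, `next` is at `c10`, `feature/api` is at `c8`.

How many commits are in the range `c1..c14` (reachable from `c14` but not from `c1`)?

Reachable from c14: {c14, c18}.
Reachable from c1: {c1, c18}.
In c14's history but not c1's: {c14} — 1 commit.

1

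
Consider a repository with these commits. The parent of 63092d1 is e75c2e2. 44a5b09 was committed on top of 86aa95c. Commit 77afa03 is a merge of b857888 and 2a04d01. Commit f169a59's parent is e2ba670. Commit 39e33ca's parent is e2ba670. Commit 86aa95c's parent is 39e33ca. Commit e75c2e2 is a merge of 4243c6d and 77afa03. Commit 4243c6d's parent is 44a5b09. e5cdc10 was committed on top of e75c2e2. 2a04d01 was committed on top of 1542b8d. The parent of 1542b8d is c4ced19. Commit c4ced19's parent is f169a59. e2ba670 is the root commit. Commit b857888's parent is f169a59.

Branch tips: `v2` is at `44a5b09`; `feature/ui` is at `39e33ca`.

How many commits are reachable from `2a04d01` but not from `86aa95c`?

Reachable from 2a04d01: {1542b8d, 2a04d01, c4ced19, e2ba670, f169a59}.
Reachable from 86aa95c: {39e33ca, 86aa95c, e2ba670}.
In 2a04d01's history but not 86aa95c's: {1542b8d, 2a04d01, c4ced19, f169a59} — 4 commits.

4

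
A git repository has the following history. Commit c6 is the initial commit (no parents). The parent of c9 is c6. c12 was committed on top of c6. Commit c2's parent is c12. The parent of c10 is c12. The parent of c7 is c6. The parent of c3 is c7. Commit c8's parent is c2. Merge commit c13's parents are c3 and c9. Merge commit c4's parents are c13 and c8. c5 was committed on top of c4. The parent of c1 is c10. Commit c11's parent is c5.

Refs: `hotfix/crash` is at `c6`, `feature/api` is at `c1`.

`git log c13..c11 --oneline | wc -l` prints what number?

Reachable from c11: {c11, c12, c13, c2, c3, c4, c5, c6, c7, c8, c9}.
Reachable from c13: {c13, c3, c6, c7, c9}.
In c11's history but not c13's: {c11, c12, c2, c4, c5, c8} — 6 commits.

6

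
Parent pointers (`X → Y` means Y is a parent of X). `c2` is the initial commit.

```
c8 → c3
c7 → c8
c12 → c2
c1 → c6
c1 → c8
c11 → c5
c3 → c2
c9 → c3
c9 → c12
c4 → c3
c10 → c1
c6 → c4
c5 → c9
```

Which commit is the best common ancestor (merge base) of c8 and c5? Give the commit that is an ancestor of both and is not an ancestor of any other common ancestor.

Ancestors of c8: {c2, c3, c8}.
Ancestors of c5: {c12, c2, c3, c5, c9}.
Common ancestors: {c2, c3}.
Among these, c3 is not an ancestor of any other common ancestor — it is the merge base.

c3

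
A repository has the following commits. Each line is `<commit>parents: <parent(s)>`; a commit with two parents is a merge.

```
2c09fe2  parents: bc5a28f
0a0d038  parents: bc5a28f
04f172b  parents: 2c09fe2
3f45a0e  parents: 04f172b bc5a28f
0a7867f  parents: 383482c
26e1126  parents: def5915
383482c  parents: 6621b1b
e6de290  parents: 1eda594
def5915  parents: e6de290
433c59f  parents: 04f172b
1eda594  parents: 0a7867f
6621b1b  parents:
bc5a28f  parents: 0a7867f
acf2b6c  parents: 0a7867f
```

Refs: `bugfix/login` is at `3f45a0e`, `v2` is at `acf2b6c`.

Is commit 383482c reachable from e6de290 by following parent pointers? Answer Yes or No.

Ancestors of e6de290 (commits reachable by following parents): {0a7867f, 1eda594, 383482c, 6621b1b, e6de290}.
383482c is in that set, so it is an ancestor of e6de290.

Yes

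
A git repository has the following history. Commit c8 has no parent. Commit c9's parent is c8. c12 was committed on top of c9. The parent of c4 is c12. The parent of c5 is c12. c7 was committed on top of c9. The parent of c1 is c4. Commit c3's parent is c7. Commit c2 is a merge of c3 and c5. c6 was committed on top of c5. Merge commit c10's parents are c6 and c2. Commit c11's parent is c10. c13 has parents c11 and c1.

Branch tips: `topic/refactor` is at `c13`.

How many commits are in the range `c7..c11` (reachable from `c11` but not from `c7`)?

Reachable from c11: {c10, c11, c12, c2, c3, c5, c6, c7, c8, c9}.
Reachable from c7: {c7, c8, c9}.
In c11's history but not c7's: {c10, c11, c12, c2, c3, c5, c6} — 7 commits.

7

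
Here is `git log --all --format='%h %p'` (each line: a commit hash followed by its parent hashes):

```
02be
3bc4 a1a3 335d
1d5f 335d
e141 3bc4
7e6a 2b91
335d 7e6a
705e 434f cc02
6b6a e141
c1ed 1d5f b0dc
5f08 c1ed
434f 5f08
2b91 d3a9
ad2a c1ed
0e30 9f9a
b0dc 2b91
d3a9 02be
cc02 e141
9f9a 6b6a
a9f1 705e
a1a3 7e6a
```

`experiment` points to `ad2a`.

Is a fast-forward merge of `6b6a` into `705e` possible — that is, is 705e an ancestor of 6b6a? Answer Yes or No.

A fast-forward from 705e to 6b6a is possible iff 705e is an ancestor of 6b6a.
Ancestors of 6b6a: {02be, 2b91, 335d, 3bc4, 6b6a, 7e6a, a1a3, d3a9, e141}.
705e is not among them, so fast-forward is not possible.

No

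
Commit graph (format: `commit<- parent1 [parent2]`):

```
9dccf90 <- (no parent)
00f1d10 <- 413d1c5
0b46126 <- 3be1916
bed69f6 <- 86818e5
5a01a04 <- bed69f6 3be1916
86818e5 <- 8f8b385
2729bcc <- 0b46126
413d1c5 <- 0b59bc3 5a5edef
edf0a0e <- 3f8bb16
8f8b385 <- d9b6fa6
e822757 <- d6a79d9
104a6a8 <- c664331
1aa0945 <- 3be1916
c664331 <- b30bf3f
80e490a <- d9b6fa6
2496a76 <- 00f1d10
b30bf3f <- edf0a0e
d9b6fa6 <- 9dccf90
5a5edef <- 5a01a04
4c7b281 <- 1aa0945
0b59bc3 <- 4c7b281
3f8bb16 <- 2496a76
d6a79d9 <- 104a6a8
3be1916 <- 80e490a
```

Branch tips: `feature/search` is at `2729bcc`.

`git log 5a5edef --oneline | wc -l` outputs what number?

9

Walking parent pointers from 5a5edef: reachable set = {3be1916, 5a01a04, 5a5edef, 80e490a, 86818e5, 8f8b385, 9dccf90, bed69f6, d9b6fa6}.
That is 9 commits.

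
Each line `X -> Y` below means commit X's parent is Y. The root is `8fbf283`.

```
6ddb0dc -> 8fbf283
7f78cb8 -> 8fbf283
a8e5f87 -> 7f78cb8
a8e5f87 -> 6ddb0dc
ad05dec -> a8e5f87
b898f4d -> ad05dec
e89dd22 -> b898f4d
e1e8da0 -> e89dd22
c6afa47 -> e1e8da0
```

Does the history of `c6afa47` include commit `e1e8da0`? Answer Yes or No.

Ancestors of c6afa47 (commits reachable by following parents): {6ddb0dc, 7f78cb8, 8fbf283, a8e5f87, ad05dec, b898f4d, c6afa47, e1e8da0, e89dd22}.
e1e8da0 is in that set, so it is an ancestor of c6afa47.

Yes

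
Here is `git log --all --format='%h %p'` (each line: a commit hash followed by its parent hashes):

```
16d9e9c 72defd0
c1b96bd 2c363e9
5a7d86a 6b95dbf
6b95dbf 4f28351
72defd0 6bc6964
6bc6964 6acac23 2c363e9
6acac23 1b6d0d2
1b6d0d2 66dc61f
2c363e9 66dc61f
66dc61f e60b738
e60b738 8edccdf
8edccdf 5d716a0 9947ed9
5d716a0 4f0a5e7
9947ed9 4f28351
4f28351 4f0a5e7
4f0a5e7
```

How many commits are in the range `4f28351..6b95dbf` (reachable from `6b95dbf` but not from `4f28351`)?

1

Reachable from 6b95dbf: {4f0a5e7, 4f28351, 6b95dbf}.
Reachable from 4f28351: {4f0a5e7, 4f28351}.
In 6b95dbf's history but not 4f28351's: {6b95dbf} — 1 commit.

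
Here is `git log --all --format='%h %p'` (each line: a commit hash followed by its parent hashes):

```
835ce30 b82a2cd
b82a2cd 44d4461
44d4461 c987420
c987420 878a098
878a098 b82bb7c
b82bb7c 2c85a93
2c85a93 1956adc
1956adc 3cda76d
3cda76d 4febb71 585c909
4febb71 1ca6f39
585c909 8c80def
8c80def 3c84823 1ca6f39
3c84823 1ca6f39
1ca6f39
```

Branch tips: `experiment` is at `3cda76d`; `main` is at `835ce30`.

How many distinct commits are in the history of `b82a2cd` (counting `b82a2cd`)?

Walking parent pointers from b82a2cd: reachable set = {1956adc, 1ca6f39, 2c85a93, 3c84823, 3cda76d, 44d4461, 4febb71, 585c909, 878a098, 8c80def, b82a2cd, b82bb7c, c987420}.
That is 13 commits.

13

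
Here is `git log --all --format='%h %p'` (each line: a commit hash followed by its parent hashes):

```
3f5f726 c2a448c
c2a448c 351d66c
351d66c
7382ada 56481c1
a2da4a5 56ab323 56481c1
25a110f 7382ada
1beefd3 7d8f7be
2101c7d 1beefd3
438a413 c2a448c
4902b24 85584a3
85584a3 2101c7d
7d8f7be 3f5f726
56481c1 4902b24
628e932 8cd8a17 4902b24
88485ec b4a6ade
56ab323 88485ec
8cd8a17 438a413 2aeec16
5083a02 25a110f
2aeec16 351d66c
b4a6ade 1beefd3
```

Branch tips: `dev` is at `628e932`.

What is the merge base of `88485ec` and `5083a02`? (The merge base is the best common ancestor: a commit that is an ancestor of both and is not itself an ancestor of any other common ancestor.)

Ancestors of 88485ec: {1beefd3, 351d66c, 3f5f726, 7d8f7be, 88485ec, b4a6ade, c2a448c}.
Ancestors of 5083a02: {1beefd3, 2101c7d, 25a110f, 351d66c, 3f5f726, 4902b24, 5083a02, 56481c1, 7382ada, 7d8f7be, 85584a3, c2a448c}.
Common ancestors: {1beefd3, 351d66c, 3f5f726, 7d8f7be, c2a448c}.
Among these, 1beefd3 is not an ancestor of any other common ancestor — it is the merge base.

1beefd3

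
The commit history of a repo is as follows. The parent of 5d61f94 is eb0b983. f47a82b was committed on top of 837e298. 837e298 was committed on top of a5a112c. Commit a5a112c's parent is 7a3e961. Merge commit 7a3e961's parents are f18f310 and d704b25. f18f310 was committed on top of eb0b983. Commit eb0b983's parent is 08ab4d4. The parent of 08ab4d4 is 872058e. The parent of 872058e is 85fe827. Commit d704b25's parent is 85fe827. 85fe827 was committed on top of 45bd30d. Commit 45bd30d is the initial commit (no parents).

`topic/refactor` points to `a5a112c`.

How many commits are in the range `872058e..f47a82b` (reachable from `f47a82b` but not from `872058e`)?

8

Reachable from f47a82b: {08ab4d4, 45bd30d, 7a3e961, 837e298, 85fe827, 872058e, a5a112c, d704b25, eb0b983, f18f310, f47a82b}.
Reachable from 872058e: {45bd30d, 85fe827, 872058e}.
In f47a82b's history but not 872058e's: {08ab4d4, 7a3e961, 837e298, a5a112c, d704b25, eb0b983, f18f310, f47a82b} — 8 commits.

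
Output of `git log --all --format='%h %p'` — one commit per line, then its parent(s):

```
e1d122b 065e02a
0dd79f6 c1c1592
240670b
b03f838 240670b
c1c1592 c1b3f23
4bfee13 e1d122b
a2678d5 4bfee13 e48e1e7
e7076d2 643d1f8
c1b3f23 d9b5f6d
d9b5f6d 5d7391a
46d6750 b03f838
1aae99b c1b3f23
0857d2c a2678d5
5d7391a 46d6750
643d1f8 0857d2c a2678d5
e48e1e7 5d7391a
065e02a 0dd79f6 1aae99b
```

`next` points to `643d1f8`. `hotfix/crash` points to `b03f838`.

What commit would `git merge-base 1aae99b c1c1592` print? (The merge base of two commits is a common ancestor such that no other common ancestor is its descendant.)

Ancestors of 1aae99b: {1aae99b, 240670b, 46d6750, 5d7391a, b03f838, c1b3f23, d9b5f6d}.
Ancestors of c1c1592: {240670b, 46d6750, 5d7391a, b03f838, c1b3f23, c1c1592, d9b5f6d}.
Common ancestors: {240670b, 46d6750, 5d7391a, b03f838, c1b3f23, d9b5f6d}.
Among these, c1b3f23 is not an ancestor of any other common ancestor — it is the merge base.

c1b3f23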